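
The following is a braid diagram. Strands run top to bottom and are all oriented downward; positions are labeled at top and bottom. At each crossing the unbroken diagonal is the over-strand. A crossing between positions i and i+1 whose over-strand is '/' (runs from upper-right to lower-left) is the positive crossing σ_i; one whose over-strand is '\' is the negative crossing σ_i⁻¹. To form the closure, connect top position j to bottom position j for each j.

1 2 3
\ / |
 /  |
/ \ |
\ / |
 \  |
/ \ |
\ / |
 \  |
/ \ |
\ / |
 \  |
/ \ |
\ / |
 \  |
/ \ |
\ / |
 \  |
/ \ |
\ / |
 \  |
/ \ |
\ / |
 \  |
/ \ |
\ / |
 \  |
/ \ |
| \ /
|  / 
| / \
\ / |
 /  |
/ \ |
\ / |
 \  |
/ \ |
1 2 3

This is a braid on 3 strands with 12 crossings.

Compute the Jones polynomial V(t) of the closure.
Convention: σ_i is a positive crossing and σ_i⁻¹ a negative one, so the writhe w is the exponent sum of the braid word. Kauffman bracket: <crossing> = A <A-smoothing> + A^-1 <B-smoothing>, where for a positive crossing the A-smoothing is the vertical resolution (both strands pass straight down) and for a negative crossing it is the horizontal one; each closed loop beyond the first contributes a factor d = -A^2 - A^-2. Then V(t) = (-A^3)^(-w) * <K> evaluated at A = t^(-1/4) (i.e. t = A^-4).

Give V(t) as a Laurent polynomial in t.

t^-3 + t^-5 - t^-6 + t^-7 - t^-8 + t^-9 - t^-10

Derivation:
Reading the diagram top to bottom ('/'-over between positions i,i+1 = s_i, '\'-over = s_i^-1): braid word = s1 s1^-1 s1^-1 s1^-1 s1^-1 s1^-1 s1^-1 s1^-1 s1^-1 s2 s1 s1^-1.
The presented braid s1 s1^-1 s1^-1 s1^-1 s1^-1 s1^-1 s1^-1 s1^-1 s1^-1 s2 s1 s1^-1 on 3 strands reduces by inverse Markov moves (closure unchanged at each step):
  Deconjugate: the word is γ·β·γ⁻¹ with γ = s1 s1^-1 (prefix) and γ⁻¹ = s1 s1^-1 (suffix); strip both.
  Destabilize: the word has the form β·s2 where s2 occurs only as the final letter (β ∈ B_2); drop it and the last strand → 2 strands.
Reduced to β = s1^-1 s1^-1 s1^-1 s1^-1 s1^-1 s1^-1 s1^-1 on 2 strands, 7 crossings.
Compute on β:
Braid: s1^-1 s1^-1 s1^-1 s1^-1 s1^-1 s1^-1 s1^-1 on 2 strands, 7 crossings.
Writhe w = (#positive) - (#negative) = 0 - 7 = -7.
Computing the Kauffman bracket via state sum. There are 2^7 = 128 states.
Each crossing splits two ways (0=vertical, 1=horizontal). The state's weight is A^(#A-smoothings - #B-smoothings) * d^(loops - 1).
Tabulate the states by total A-exponent and number of loops L (A-exp: L × count):
  A^7: L=7 ×1
  A^5: L=6 ×7
  A^3: L=5 ×21
  A^1: L=4 ×35
  A^-1: L=3 ×35
  A^-3: L=2 ×21
  A^-5: L=1 ×7
  A^-7: L=2 ×1
Each group contributes A^e * Σ count * d^(L-1):
Powers of d = -A^2 - A^-2: d^2 = A^4 + 2 + A^-4; d^3 = -A^6 - 3*A^2 - 3*A^-2 - A^-6; d^4 = A^8 + 4*A^4 + 6 + 4*A^-4 + A^-8; d^5 = -A^10 - 5*A^6 - 10*A^2 - 10*A^-2 - 5*A^-6 - A^-10; d^6 = A^12 + 6*A^8 + 15*A^4 + 20 + 15*A^-4 + 6*A^-8 + A^-12.
  A^7 * (d^6) = A^19 + 6*A^15 + 15*A^11 + 20*A^7 + 15*A^3 + 6*A^-1 + A^-5
  A^5 * (7*d^5) = -7*A^15 - 35*A^11 - 70*A^7 - 70*A^3 - 35*A^-1 - 7*A^-5
  A^3 * (21*d^4) = 21*A^11 + 84*A^7 + 126*A^3 + 84*A^-1 + 21*A^-5
  A^1 * (35*d^3) = -35*A^7 - 105*A^3 - 105*A^-1 - 35*A^-5
  A^-1 * (35*d^2) = 35*A^3 + 70*A^-1 + 35*A^-5
  A^-3 * (21*d) = -21*A^-1 - 21*A^-5
  A^-5 * (7) = 7*A^-5
  A^-7 * (d) = -A^-5 - A^-9
Summing the groups: <K> = A^19 - A^15 + A^11 - A^7 + A^3 - A^-1 - A^-9
Normalise by the writhe: (-A^3)^(-w) = (-A^3)^(7) = -A^21, so f(A) = -A^21 * <K> = -A^40 + A^36 - A^32 + A^28 - A^24 + A^20 + A^12.
Substitute A = t^(-1/4), i.e. A^e → t^(-e/4): V(t) = t^-3 + t^-5 - t^-6 + t^-7 - t^-8 + t^-9 - t^-10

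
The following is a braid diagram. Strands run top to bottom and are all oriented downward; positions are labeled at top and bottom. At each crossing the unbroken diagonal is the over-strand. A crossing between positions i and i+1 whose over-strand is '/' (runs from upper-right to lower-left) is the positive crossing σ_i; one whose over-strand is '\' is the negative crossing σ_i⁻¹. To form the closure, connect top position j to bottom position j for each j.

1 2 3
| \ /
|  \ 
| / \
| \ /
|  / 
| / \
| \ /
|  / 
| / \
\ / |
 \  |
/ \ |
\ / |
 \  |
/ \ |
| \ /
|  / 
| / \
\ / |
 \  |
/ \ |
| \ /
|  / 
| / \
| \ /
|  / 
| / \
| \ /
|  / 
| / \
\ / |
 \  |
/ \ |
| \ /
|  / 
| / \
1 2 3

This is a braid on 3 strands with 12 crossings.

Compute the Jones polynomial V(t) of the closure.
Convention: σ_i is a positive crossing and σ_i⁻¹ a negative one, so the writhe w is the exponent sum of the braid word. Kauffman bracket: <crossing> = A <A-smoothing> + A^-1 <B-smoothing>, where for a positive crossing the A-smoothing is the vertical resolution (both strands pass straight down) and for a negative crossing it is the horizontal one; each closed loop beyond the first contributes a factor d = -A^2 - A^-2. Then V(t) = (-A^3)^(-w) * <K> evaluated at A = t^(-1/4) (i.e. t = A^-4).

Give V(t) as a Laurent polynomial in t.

Reading the diagram top to bottom ('/'-over between positions i,i+1 = s_i, '\'-over = s_i^-1): braid word = s2^-1 s2 s2 s1^-1 s1^-1 s2 s1^-1 s2 s2 s2 s1^-1 s2.
The presented braid s2^-1 s2 s2 s1^-1 s1^-1 s2 s1^-1 s2 s2 s2 s1^-1 s2 on 3 strands reduces by inverse Markov moves (closure unchanged at each step):
  Deconjugate: the word is γ·β·γ⁻¹ with γ = s2^-1 (prefix) and γ⁻¹ = s2 (suffix); strip both.
Reduced to β = s2 s2 s1^-1 s1^-1 s2 s1^-1 s2 s2 s2 s1^-1 on 3 strands, 10 crossings.
Compute on β:
Braid: s2 s2 s1^-1 s1^-1 s2 s1^-1 s2 s2 s2 s1^-1 on 3 strands, 10 crossings.
Writhe w = (#positive) - (#negative) = 6 - 4 = 2.
Computing the Kauffman bracket via state sum. There are 2^10 = 1024 states.
Each crossing splits two ways (0=vertical, 1=horizontal). The state's weight is A^(#A-smoothings - #B-smoothings) * d^(loops - 1).
Tabulate the states by total A-exponent and number of loops L (A-exp: L × count):
  A^10: L=5 ×1
  A^8: L=4 ×10
  A^6: L=3 ×41, L=5 ×4
  A^4: L=2 ×81, L=4 ×38, L=6 ×1
  A^2: L=1 ×71, L=3 ×117, L=5 ×22
  A^0: L=2 ×154, L=4 ×91, L=6 ×7
  A^-2: L=3 ×168, L=5 ×41, L=7 ×1
  A^-4: L=4 ×110, L=6 ×10
  A^-6: L=5 ×44, L=7 ×1
  A^-8: L=6 ×10
  A^-10: L=7 ×1
Each group contributes A^e * Σ count * d^(L-1):
Powers of d = -A^2 - A^-2: d^2 = A^4 + 2 + A^-4; d^3 = -A^6 - 3*A^2 - 3*A^-2 - A^-6; d^4 = A^8 + 4*A^4 + 6 + 4*A^-4 + A^-8; d^5 = -A^10 - 5*A^6 - 10*A^2 - 10*A^-2 - 5*A^-6 - A^-10; d^6 = A^12 + 6*A^8 + 15*A^4 + 20 + 15*A^-4 + 6*A^-8 + A^-12.
  A^10 * (d^4) = A^18 + 4*A^14 + 6*A^10 + 4*A^6 + A^2
  A^8 * (10*d^3) = -10*A^14 - 30*A^10 - 30*A^6 - 10*A^2
  A^6 * (41*d^2 + 4*d^4) = 4*A^14 + 57*A^10 + 106*A^6 + 57*A^2 + 4*A^-2
  A^4 * (81*d + 38*d^3 + d^5) = -A^14 - 43*A^10 - 205*A^6 - 205*A^2 - 43*A^-2 - A^-6
  A^2 * (71 + 117*d^2 + 22*d^4) = 22*A^10 + 205*A^6 + 437*A^2 + 205*A^-2 + 22*A^-6
  A^0 * (154*d + 91*d^3 + 7*d^5) = -7*A^10 - 126*A^6 - 497*A^2 - 497*A^-2 - 126*A^-6 - 7*A^-10
  A^-2 * (168*d^2 + 41*d^4 + d^6) = A^10 + 47*A^6 + 347*A^2 + 602*A^-2 + 347*A^-6 + 47*A^-10 + A^-14
  A^-4 * (110*d^3 + 10*d^5) = -10*A^6 - 160*A^2 - 430*A^-2 - 430*A^-6 - 160*A^-10 - 10*A^-14
  A^-6 * (44*d^4 + d^6) = A^6 + 50*A^2 + 191*A^-2 + 284*A^-6 + 191*A^-10 + 50*A^-14 + A^-18
  A^-8 * (10*d^5) = -10*A^2 - 50*A^-2 - 100*A^-6 - 100*A^-10 - 50*A^-14 - 10*A^-18
  A^-10 * (d^6) = A^2 + 6*A^-2 + 15*A^-6 + 20*A^-10 + 15*A^-14 + 6*A^-18 + A^-22
Summing the groups: <K> = A^18 - 3*A^14 + 6*A^10 - 8*A^6 + 11*A^2 - 12*A^-2 + 11*A^-6 - 9*A^-10 + 6*A^-14 - 3*A^-18 + A^-22
Normalise by the writhe: (-A^3)^(-w) = (-A^3)^(-2) = A^-6, so f(A) = A^-6 * <K> = A^12 - 3*A^8 + 6*A^4 - 8 + 11*A^-4 - 12*A^-8 + 11*A^-12 - 9*A^-16 + 6*A^-20 - 3*A^-24 + A^-28.
Substitute A = t^(-1/4), i.e. A^e → t^(-e/4): V(t) = t^7 - 3*t^6 + 6*t^5 - 9*t^4 + 11*t^3 - 12*t^2 + 11*t - 8 + 6*t^-1 - 3*t^-2 + t^-3

Answer: t^7 - 3*t^6 + 6*t^5 - 9*t^4 + 11*t^3 - 12*t^2 + 11*t - 8 + 6*t^-1 - 3*t^-2 + t^-3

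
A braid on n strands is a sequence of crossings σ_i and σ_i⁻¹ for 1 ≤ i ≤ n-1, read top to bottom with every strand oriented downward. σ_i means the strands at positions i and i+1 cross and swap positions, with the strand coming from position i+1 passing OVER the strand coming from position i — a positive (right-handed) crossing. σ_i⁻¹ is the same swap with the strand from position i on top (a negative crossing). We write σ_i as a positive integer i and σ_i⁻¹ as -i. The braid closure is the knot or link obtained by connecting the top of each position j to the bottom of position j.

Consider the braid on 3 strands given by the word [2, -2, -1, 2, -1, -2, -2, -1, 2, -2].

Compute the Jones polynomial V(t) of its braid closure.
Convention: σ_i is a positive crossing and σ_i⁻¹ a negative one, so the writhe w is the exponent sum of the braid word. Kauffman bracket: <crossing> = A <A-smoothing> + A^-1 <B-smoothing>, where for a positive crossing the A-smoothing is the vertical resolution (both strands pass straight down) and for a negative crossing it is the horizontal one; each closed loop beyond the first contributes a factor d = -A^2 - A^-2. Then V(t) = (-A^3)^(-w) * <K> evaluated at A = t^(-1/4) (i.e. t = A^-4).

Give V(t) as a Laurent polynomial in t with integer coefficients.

The presented braid s2 s2^-1 s1^-1 s2 s1^-1 s2^-1 s2^-1 s1^-1 s2 s2^-1 on 3 strands reduces by inverse Markov moves (closure unchanged at each step):
  Deconjugate: the word is γ·β·γ⁻¹ with γ = s2 s2^-1 (prefix) and γ⁻¹ = s2 s2^-1 (suffix); strip both.
Reduced to β = s1^-1 s2 s1^-1 s2^-1 s2^-1 s1^-1 on 3 strands, 6 crossings.
Compute on β:
Braid: s1^-1 s2 s1^-1 s2^-1 s2^-1 s1^-1 on 3 strands, 6 crossings.
Writhe w = (#positive) - (#negative) = 1 - 5 = -4.
State-sum expansion of <K>. There are 2^6 = 64 states.
Each crossing splits two ways (0=vertical, 1=horizontal). The state's weight is A^(#A-smoothings - #B-smoothings) * d^(loops - 1).
Tabulate the states by total A-exponent and number of loops L (A-exp: L × count):
  A^6: L=4 ×1
  A^4: L=3 ×6
  A^2: L=2 ×13, L=4 ×2
  A^0: L=1 ×10, L=3 ×10
  A^-2: L=2 ×14, L=4 ×1
  A^-4: L=1 ×3, L=3 ×3
  A^-6: L=2 ×1
Each group contributes A^e * Σ count * d^(L-1):
Powers of d = -A^2 - A^-2: d^2 = A^4 + 2 + A^-4; d^3 = -A^6 - 3*A^2 - 3*A^-2 - A^-6.
  A^6 * (d^3) = -A^12 - 3*A^8 - 3*A^4 - 1
  A^4 * (6*d^2) = 6*A^8 + 12*A^4 + 6
  A^2 * (13*d + 2*d^3) = -2*A^8 - 19*A^4 - 19 - 2*A^-4
  A^0 * (10 + 10*d^2) = 10*A^4 + 30 + 10*A^-4
  A^-2 * (14*d + d^3) = -A^4 - 17 - 17*A^-4 - A^-8
  A^-4 * (3 + 3*d^2) = 3 + 9*A^-4 + 3*A^-8
  A^-6 * (d) = -A^-4 - A^-8
Summing the groups: <K> = -A^12 + A^8 - A^4 + 2 - A^-4 + A^-8
Normalise by the writhe: (-A^3)^(-w) = (-A^3)^(4) = A^12, so f(A) = A^12 * <K> = -A^24 + A^20 - A^16 + 2*A^12 - A^8 + A^4.
Substitute A = t^(-1/4), i.e. A^e → t^(-e/4): V(t) = t^-1 - t^-2 + 2*t^-3 - t^-4 + t^-5 - t^-6

Answer: t^-1 - t^-2 + 2*t^-3 - t^-4 + t^-5 - t^-6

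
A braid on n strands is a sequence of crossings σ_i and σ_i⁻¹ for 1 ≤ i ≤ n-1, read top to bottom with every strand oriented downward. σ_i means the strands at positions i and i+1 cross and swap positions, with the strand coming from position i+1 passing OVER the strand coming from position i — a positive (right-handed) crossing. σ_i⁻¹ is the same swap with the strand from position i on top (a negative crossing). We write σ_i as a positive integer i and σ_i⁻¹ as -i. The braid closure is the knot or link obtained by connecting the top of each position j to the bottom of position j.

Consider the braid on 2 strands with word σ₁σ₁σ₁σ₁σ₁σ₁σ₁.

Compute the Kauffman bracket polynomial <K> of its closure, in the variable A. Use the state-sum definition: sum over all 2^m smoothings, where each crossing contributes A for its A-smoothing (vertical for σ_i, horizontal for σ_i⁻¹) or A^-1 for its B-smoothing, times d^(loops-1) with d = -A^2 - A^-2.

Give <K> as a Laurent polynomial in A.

Braid: s1 s1 s1 s1 s1 s1 s1 on 2 strands, 7 crossings.
Writhe w = (#positive) - (#negative) = 7 - 0 = 7.
State-sum expansion of <K>. There are 2^7 = 128 states.
Each crossing splits two ways (0=vertical, 1=horizontal). The state's weight is A^(#A-smoothings - #B-smoothings) * d^(loops - 1).
Tabulate the states by total A-exponent and number of loops L (A-exp: L × count):
  A^7: L=2 ×1
  A^5: L=1 ×7
  A^3: L=2 ×21
  A^1: L=3 ×35
  A^-1: L=4 ×35
  A^-3: L=5 ×21
  A^-5: L=6 ×7
  A^-7: L=7 ×1
Each group contributes A^e * Σ count * d^(L-1):
Powers of d = -A^2 - A^-2: d^2 = A^4 + 2 + A^-4; d^3 = -A^6 - 3*A^2 - 3*A^-2 - A^-6; d^4 = A^8 + 4*A^4 + 6 + 4*A^-4 + A^-8; d^5 = -A^10 - 5*A^6 - 10*A^2 - 10*A^-2 - 5*A^-6 - A^-10; d^6 = A^12 + 6*A^8 + 15*A^4 + 20 + 15*A^-4 + 6*A^-8 + A^-12.
  A^7 * (d) = -A^9 - A^5
  A^5 * (7) = 7*A^5
  A^3 * (21*d) = -21*A^5 - 21*A
  A^1 * (35*d^2) = 35*A^5 + 70*A + 35*A^-3
  A^-1 * (35*d^3) = -35*A^5 - 105*A - 105*A^-3 - 35*A^-7
  A^-3 * (21*d^4) = 21*A^5 + 84*A + 126*A^-3 + 84*A^-7 + 21*A^-11
  A^-5 * (7*d^5) = -7*A^5 - 35*A - 70*A^-3 - 70*A^-7 - 35*A^-11 - 7*A^-15
  A^-7 * (d^6) = A^5 + 6*A + 15*A^-3 + 20*A^-7 + 15*A^-11 + 6*A^-15 + A^-19
Summing the groups: <K> = -A^9 - A + A^-3 - A^-7 + A^-11 - A^-15 + A^-19

Answer: -A^9 - A + A^-3 - A^-7 + A^-11 - A^-15 + A^-19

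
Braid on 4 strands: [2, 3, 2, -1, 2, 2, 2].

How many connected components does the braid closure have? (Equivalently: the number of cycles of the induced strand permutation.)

1

Derivation:
Track the strand permutation on 4 strands, starting from identity.
  step 1: s2 swaps positions 2,3 -> [1 3 2 4]
  step 2: s3 swaps positions 3,4 -> [1 3 4 2]
  step 3: s2 swaps positions 2,3 -> [1 4 3 2]
  step 4: s1^-1 swaps positions 1,2 -> [4 1 3 2]
  step 5: s2 swaps positions 2,3 -> [4 3 1 2]
  step 6: s2 swaps positions 2,3 -> [4 1 3 2]
  step 7: s2 swaps positions 2,3 -> [4 3 1 2]
Final permutation (position -> original strand): [4 3 1 2]
Closure components = cycle count of this permutation = 1.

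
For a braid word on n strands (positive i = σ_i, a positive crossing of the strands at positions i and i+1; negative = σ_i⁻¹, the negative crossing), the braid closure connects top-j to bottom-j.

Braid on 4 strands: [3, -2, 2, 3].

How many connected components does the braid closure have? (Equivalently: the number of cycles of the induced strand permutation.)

Track the strand permutation on 4 strands, starting from identity.
  step 1: s3 swaps positions 3,4 -> [1 2 4 3]
  step 2: s2^-1 swaps positions 2,3 -> [1 4 2 3]
  step 3: s2 swaps positions 2,3 -> [1 2 4 3]
  step 4: s3 swaps positions 3,4 -> [1 2 3 4]
Final permutation (position -> original strand): [1 2 3 4]
Closure components = cycle count of this permutation = 4.

Answer: 4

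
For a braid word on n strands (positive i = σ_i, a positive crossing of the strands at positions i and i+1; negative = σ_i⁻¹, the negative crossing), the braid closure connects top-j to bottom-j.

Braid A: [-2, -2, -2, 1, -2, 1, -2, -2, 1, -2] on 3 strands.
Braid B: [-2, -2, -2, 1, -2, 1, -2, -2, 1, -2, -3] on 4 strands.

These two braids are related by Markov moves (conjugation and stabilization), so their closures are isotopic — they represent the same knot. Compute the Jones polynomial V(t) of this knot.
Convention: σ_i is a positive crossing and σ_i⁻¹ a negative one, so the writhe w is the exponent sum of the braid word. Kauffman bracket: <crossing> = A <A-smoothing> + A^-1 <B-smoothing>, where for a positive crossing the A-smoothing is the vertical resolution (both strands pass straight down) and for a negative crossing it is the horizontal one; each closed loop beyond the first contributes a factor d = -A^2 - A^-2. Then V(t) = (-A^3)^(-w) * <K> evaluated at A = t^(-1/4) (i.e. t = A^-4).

Markov-equivalent braids have isotopic closures, hence identical knot invariants. Strip the Markov moves from each word to reach a common short braid β, then compute V(t) once on β.
Braid A: s2^-1 s2^-1 s2^-1 s1 s2^-1 s1 s2^-1 s2^-1 s1 s2^-1 on 3 strands has no conjugating prefix/suffix or stabilization to strip; take β = s2^-1 s2^-1 s2^-1 s1 s2^-1 s1 s2^-1 s2^-1 s1 s2^-1.
Braid B: s2^-1 s2^-1 s2^-1 s1 s2^-1 s1 s2^-1 s2^-1 s1 s2^-1 s3^-1 on 4 strands reduces by inverse Markov moves (closure unchanged at each step):
  Destabilize: the word has the form β·s3^-1 where s3^-1 occurs only as the final letter (β ∈ B_3); drop it and the last strand → 3 strands.
Reduced to β = s2^-1 s2^-1 s2^-1 s1 s2^-1 s1 s2^-1 s2^-1 s1 s2^-1 on 3 strands, 10 crossings.
Both give the same β = s2^-1 s2^-1 s2^-1 s1 s2^-1 s1 s2^-1 s2^-1 s1 s2^-1 on 3 strands, so one state sum suffices:
Braid: s2^-1 s2^-1 s2^-1 s1 s2^-1 s1 s2^-1 s2^-1 s1 s2^-1 on 3 strands, 10 crossings.
Writhe w = (#positive) - (#negative) = 3 - 7 = -4.
Computing the Kauffman bracket via state sum. There are 2^10 = 1024 states.
For each crossing: s=0 is the vertical smoothing, s=1 horizontal. Crossing k contributes A^(sign_k * (1 - 2*s_k)); loop factor d = -A^2 - A^-2.
Tabulate the states by total A-exponent and number of loops L (A-exp: L × count):
  A^10: L=8 ×1
  A^8: L=7 ×10
  A^6: L=6 ×45
  A^4: L=5 ×119, L=7 ×1
  A^2: L=4 ×202, L=6 ×8
  A^0: L=3 ×224, L=5 ×28
  A^-2: L=2 ×156, L=4 ×53, L=6 ×1
  A^-4: L=1 ×57, L=3 ×59, L=5 ×4
  A^-6: L=2 ×38, L=4 ×7
  A^-8: L=3 ×10
  A^-10: L=4 ×1
Each group contributes A^e * Σ count * d^(L-1):
Powers of d = -A^2 - A^-2: d^2 = A^4 + 2 + A^-4; d^3 = -A^6 - 3*A^2 - 3*A^-2 - A^-6; d^4 = A^8 + 4*A^4 + 6 + 4*A^-4 + A^-8; d^5 = -A^10 - 5*A^6 - 10*A^2 - 10*A^-2 - 5*A^-6 - A^-10; d^6 = A^12 + 6*A^8 + 15*A^4 + 20 + 15*A^-4 + 6*A^-8 + A^-12; d^7 = -A^14 - 7*A^10 - 21*A^6 - 35*A^2 - 35*A^-2 - 21*A^-6 - 7*A^-10 - A^-14.
  A^10 * (d^7) = -A^24 - 7*A^20 - 21*A^16 - 35*A^12 - 35*A^8 - 21*A^4 - 7 - A^-4
  A^8 * (10*d^6) = 10*A^20 + 60*A^16 + 150*A^12 + 200*A^8 + 150*A^4 + 60 + 10*A^-4
  A^6 * (45*d^5) = -45*A^16 - 225*A^12 - 450*A^8 - 450*A^4 - 225 - 45*A^-4
  A^4 * (119*d^4 + d^6) = A^16 + 125*A^12 + 491*A^8 + 734*A^4 + 491 + 125*A^-4 + A^-8
  A^2 * (202*d^3 + 8*d^5) = -8*A^12 - 242*A^8 - 686*A^4 - 686 - 242*A^-4 - 8*A^-8
  A^0 * (224*d^2 + 28*d^4) = 28*A^8 + 336*A^4 + 616 + 336*A^-4 + 28*A^-8
  A^-2 * (156*d + 53*d^3 + d^5) = -A^8 - 58*A^4 - 325 - 325*A^-4 - 58*A^-8 - A^-12
  A^-4 * (57 + 59*d^2 + 4*d^4) = 4*A^4 + 75 + 199*A^-4 + 75*A^-8 + 4*A^-12
  A^-6 * (38*d + 7*d^3) = -7 - 59*A^-4 - 59*A^-8 - 7*A^-12
  A^-8 * (10*d^2) = 10*A^-4 + 20*A^-8 + 10*A^-12
  A^-10 * (d^3) = -A^-4 - 3*A^-8 - 3*A^-12 - A^-16
Summing the groups: <K> = -A^24 + 3*A^20 - 5*A^16 + 7*A^12 - 9*A^8 + 9*A^4 - 8 + 7*A^-4 - 4*A^-8 + 3*A^-12 - A^-16
Normalise by the writhe: (-A^3)^(-w) = (-A^3)^(4) = A^12, so f(A) = A^12 * <K> = -A^36 + 3*A^32 - 5*A^28 + 7*A^24 - 9*A^20 + 9*A^16 - 8*A^12 + 7*A^8 - 4*A^4 + 3 - A^-4.
Substitute A = t^(-1/4), i.e. A^e → t^(-e/4): V(t) = -t + 3 - 4*t^-1 + 7*t^-2 - 8*t^-3 + 9*t^-4 - 9*t^-5 + 7*t^-6 - 5*t^-7 + 3*t^-8 - t^-9

Answer: -t + 3 - 4*t^-1 + 7*t^-2 - 8*t^-3 + 9*t^-4 - 9*t^-5 + 7*t^-6 - 5*t^-7 + 3*t^-8 - t^-9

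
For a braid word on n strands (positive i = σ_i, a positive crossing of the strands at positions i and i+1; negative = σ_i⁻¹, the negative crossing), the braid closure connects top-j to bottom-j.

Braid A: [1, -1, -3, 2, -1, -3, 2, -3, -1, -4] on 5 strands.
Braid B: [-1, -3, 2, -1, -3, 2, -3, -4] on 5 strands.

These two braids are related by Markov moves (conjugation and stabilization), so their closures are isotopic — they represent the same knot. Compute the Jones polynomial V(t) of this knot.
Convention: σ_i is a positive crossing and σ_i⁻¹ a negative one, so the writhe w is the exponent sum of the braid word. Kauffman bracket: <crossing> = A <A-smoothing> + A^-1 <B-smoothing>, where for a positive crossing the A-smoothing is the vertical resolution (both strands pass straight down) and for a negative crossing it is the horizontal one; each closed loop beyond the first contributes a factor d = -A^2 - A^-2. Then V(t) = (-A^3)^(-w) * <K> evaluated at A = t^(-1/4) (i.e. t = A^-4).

t - 2 + 3*t^-1 - 3*t^-2 + 4*t^-3 - 3*t^-4 + 2*t^-5 - t^-6

Derivation:
Markov-equivalent braids have isotopic closures, hence identical knot invariants. Strip the Markov moves from each word to reach a common short braid β, then compute V(t) once on β.
Braid A: s1 s1^-1 s3^-1 s2 s1^-1 s3^-1 s2 s3^-1 s1^-1 s4^-1 on 5 strands reduces by inverse Markov moves (closure unchanged at each step):
  Destabilize: the word has the form β·s4^-1 where s4^-1 occurs only as the final letter (β ∈ B_4); drop it and the last strand → 4 strands.
  Deconjugate: the word is γ·β·γ⁻¹ with γ = s1 (prefix) and γ⁻¹ = s1^-1 (suffix); strip both.
Reduced to β = s1^-1 s3^-1 s2 s1^-1 s3^-1 s2 s3^-1 on 4 strands, 7 crossings.
Braid B: s1^-1 s3^-1 s2 s1^-1 s3^-1 s2 s3^-1 s4^-1 on 5 strands reduces by inverse Markov moves (closure unchanged at each step):
  Destabilize: the word has the form β·s4^-1 where s4^-1 occurs only as the final letter (β ∈ B_4); drop it and the last strand → 4 strands.
Reduced to β = s1^-1 s3^-1 s2 s1^-1 s3^-1 s2 s3^-1 on 4 strands, 7 crossings.
Both give the same β = s1^-1 s3^-1 s2 s1^-1 s3^-1 s2 s3^-1 on 4 strands, so one state sum suffices:
Braid: s1^-1 s3^-1 s2 s1^-1 s3^-1 s2 s3^-1 on 4 strands, 7 crossings.
Writhe w = (#positive) - (#negative) = 2 - 5 = -3.
Enumerate smoothing states for the bracket polynomial. There are 2^7 = 128 states.
Each crossing splits two ways (0=vertical, 1=horizontal). The state's weight is A^(#A-smoothings - #B-smoothings) * d^(loops - 1).
Tabulate the states by total A-exponent and number of loops L (A-exp: L × count):
  A^7: L=5 ×1
  A^5: L=4 ×7
  A^3: L=3 ×20, L=5 ×1
  A^1: L=2 ×29, L=4 ×6
  A^-1: L=1 ×19, L=3 ×16
  A^-3: L=2 ×19, L=4 ×2
  A^-5: L=3 ×7
  A^-7: L=4 ×1
Each group contributes A^e * Σ count * d^(L-1):
Powers of d = -A^2 - A^-2: d^2 = A^4 + 2 + A^-4; d^3 = -A^6 - 3*A^2 - 3*A^-2 - A^-6; d^4 = A^8 + 4*A^4 + 6 + 4*A^-4 + A^-8.
  A^7 * (d^4) = A^15 + 4*A^11 + 6*A^7 + 4*A^3 + A^-1
  A^5 * (7*d^3) = -7*A^11 - 21*A^7 - 21*A^3 - 7*A^-1
  A^3 * (20*d^2 + d^4) = A^11 + 24*A^7 + 46*A^3 + 24*A^-1 + A^-5
  A^1 * (29*d + 6*d^3) = -6*A^7 - 47*A^3 - 47*A^-1 - 6*A^-5
  A^-1 * (19 + 16*d^2) = 16*A^3 + 51*A^-1 + 16*A^-5
  A^-3 * (19*d + 2*d^3) = -2*A^3 - 25*A^-1 - 25*A^-5 - 2*A^-9
  A^-5 * (7*d^2) = 7*A^-1 + 14*A^-5 + 7*A^-9
  A^-7 * (d^3) = -A^-1 - 3*A^-5 - 3*A^-9 - A^-13
Summing the groups: <K> = A^15 - 2*A^11 + 3*A^7 - 4*A^3 + 3*A^-1 - 3*A^-5 + 2*A^-9 - A^-13
Normalise by the writhe: (-A^3)^(-w) = (-A^3)^(3) = -A^9, so f(A) = -A^9 * <K> = -A^24 + 2*A^20 - 3*A^16 + 4*A^12 - 3*A^8 + 3*A^4 - 2 + A^-4.
Substitute A = t^(-1/4), i.e. A^e → t^(-e/4): V(t) = t - 2 + 3*t^-1 - 3*t^-2 + 4*t^-3 - 3*t^-4 + 2*t^-5 - t^-6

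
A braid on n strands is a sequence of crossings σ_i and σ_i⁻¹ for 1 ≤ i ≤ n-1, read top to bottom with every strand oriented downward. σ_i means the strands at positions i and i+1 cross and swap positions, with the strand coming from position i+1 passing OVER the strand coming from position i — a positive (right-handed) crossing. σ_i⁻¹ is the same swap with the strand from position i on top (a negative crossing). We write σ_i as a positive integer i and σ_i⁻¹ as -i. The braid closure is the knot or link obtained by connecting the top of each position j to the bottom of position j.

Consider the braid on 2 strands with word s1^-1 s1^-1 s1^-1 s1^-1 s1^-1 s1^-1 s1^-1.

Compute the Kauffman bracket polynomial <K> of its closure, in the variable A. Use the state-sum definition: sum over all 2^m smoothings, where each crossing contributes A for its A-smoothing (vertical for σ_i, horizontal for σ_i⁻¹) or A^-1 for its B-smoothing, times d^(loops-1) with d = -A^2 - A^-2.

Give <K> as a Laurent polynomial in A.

Braid: s1^-1 s1^-1 s1^-1 s1^-1 s1^-1 s1^-1 s1^-1 on 2 strands, 7 crossings.
Writhe w = (#positive) - (#negative) = 0 - 7 = -7.
Enumerate smoothing states for the bracket polynomial. There are 2^7 = 128 states.
For each crossing: s=0 is the vertical smoothing, s=1 horizontal. Crossing k contributes A^(sign_k * (1 - 2*s_k)); loop factor d = -A^2 - A^-2.
Tabulate the states by total A-exponent and number of loops L (A-exp: L × count):
  A^7: L=7 ×1
  A^5: L=6 ×7
  A^3: L=5 ×21
  A^1: L=4 ×35
  A^-1: L=3 ×35
  A^-3: L=2 ×21
  A^-5: L=1 ×7
  A^-7: L=2 ×1
Each group contributes A^e * Σ count * d^(L-1):
Powers of d = -A^2 - A^-2: d^2 = A^4 + 2 + A^-4; d^3 = -A^6 - 3*A^2 - 3*A^-2 - A^-6; d^4 = A^8 + 4*A^4 + 6 + 4*A^-4 + A^-8; d^5 = -A^10 - 5*A^6 - 10*A^2 - 10*A^-2 - 5*A^-6 - A^-10; d^6 = A^12 + 6*A^8 + 15*A^4 + 20 + 15*A^-4 + 6*A^-8 + A^-12.
  A^7 * (d^6) = A^19 + 6*A^15 + 15*A^11 + 20*A^7 + 15*A^3 + 6*A^-1 + A^-5
  A^5 * (7*d^5) = -7*A^15 - 35*A^11 - 70*A^7 - 70*A^3 - 35*A^-1 - 7*A^-5
  A^3 * (21*d^4) = 21*A^11 + 84*A^7 + 126*A^3 + 84*A^-1 + 21*A^-5
  A^1 * (35*d^3) = -35*A^7 - 105*A^3 - 105*A^-1 - 35*A^-5
  A^-1 * (35*d^2) = 35*A^3 + 70*A^-1 + 35*A^-5
  A^-3 * (21*d) = -21*A^-1 - 21*A^-5
  A^-5 * (7) = 7*A^-5
  A^-7 * (d) = -A^-5 - A^-9
Summing the groups: <K> = A^19 - A^15 + A^11 - A^7 + A^3 - A^-1 - A^-9

Answer: A^19 - A^15 + A^11 - A^7 + A^3 - A^-1 - A^-9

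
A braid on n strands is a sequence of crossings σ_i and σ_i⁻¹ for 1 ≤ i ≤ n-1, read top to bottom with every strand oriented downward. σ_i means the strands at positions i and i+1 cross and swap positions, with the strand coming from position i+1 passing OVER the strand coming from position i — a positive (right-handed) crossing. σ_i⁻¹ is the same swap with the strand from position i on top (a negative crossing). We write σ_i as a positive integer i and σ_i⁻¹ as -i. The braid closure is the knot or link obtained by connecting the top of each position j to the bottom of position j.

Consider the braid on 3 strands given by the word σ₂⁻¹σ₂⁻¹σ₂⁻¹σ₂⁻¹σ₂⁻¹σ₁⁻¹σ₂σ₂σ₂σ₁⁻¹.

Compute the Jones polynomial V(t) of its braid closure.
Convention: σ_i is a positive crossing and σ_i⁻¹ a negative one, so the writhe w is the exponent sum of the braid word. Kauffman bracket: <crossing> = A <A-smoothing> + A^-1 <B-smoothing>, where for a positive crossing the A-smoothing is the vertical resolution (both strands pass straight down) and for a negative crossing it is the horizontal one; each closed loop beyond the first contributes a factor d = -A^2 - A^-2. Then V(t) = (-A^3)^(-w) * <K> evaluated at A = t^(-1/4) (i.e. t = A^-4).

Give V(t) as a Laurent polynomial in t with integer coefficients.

Braid: s2^-1 s2^-1 s2^-1 s2^-1 s2^-1 s1^-1 s2 s2 s2 s1^-1 on 3 strands, 10 crossings.
Writhe w = (#positive) - (#negative) = 3 - 7 = -4.
State-sum expansion of <K>. There are 2^10 = 1024 states.
For each crossing: s=0 is the vertical smoothing, s=1 horizontal. Crossing k contributes A^(sign_k * (1 - 2*s_k)); loop factor d = -A^2 - A^-2.
Tabulate the states by total A-exponent and number of loops L (A-exp: L × count):
  A^10: L=6 ×1
  A^8: L=5 ×10
  A^6: L=4 ×35, L=6 ×10
  A^4: L=3 ×60, L=5 ×50, L=7 ×10
  A^2: L=2 ×55, L=4 ×100, L=6 ×50, L=8 ×5
  A^0: L=1 ×25, L=3 ×101, L=5 ×100, L=7 ×25, L=9 ×1
  A^-2: L=2 ×55, L=4 ×100, L=6 ×50, L=8 ×5
  A^-4: L=1 ×6, L=3 ×54, L=5 ×50, L=7 ×10
  A^-6: L=2 ×9, L=4 ×26, L=6 ×10
  A^-8: L=3 ×5, L=5 ×5
  A^-10: L=4 ×1
Each group contributes A^e * Σ count * d^(L-1):
Powers of d = -A^2 - A^-2: d^2 = A^4 + 2 + A^-4; d^3 = -A^6 - 3*A^2 - 3*A^-2 - A^-6; d^4 = A^8 + 4*A^4 + 6 + 4*A^-4 + A^-8; d^5 = -A^10 - 5*A^6 - 10*A^2 - 10*A^-2 - 5*A^-6 - A^-10; d^6 = A^12 + 6*A^8 + 15*A^4 + 20 + 15*A^-4 + 6*A^-8 + A^-12; d^7 = -A^14 - 7*A^10 - 21*A^6 - 35*A^2 - 35*A^-2 - 21*A^-6 - 7*A^-10 - A^-14; d^8 = A^16 + 8*A^12 + 28*A^8 + 56*A^4 + 70 + 56*A^-4 + 28*A^-8 + 8*A^-12 + A^-16.
  A^10 * (d^5) = -A^20 - 5*A^16 - 10*A^12 - 10*A^8 - 5*A^4 - 1
  A^8 * (10*d^4) = 10*A^16 + 40*A^12 + 60*A^8 + 40*A^4 + 10
  A^6 * (35*d^3 + 10*d^5) = -10*A^16 - 85*A^12 - 205*A^8 - 205*A^4 - 85 - 10*A^-4
  A^4 * (60*d^2 + 50*d^4 + 10*d^6) = 10*A^16 + 110*A^12 + 410*A^8 + 620*A^4 + 410 + 110*A^-4 + 10*A^-8
  A^2 * (55*d + 100*d^3 + 50*d^5 + 5*d^7) = -5*A^16 - 85*A^12 - 455*A^8 - 1030*A^4 - 1030 - 455*A^-4 - 85*A^-8 - 5*A^-12
  A^0 * (25 + 101*d^2 + 100*d^4 + 25*d^6 + d^8) = A^16 + 33*A^12 + 278*A^8 + 932*A^4 + 1397 + 932*A^-4 + 278*A^-8 + 33*A^-12 + A^-16
  A^-2 * (55*d + 100*d^3 + 50*d^5 + 5*d^7) = -5*A^12 - 85*A^8 - 455*A^4 - 1030 - 1030*A^-4 - 455*A^-8 - 85*A^-12 - 5*A^-16
  A^-4 * (6 + 54*d^2 + 50*d^4 + 10*d^6) = 10*A^8 + 110*A^4 + 404 + 614*A^-4 + 404*A^-8 + 110*A^-12 + 10*A^-16
  A^-6 * (9*d + 26*d^3 + 10*d^5) = -10*A^4 - 76 - 187*A^-4 - 187*A^-8 - 76*A^-12 - 10*A^-16
  A^-8 * (5*d^2 + 5*d^4) = 5 + 25*A^-4 + 40*A^-8 + 25*A^-12 + 5*A^-16
  A^-10 * (d^3) = -A^-4 - 3*A^-8 - 3*A^-12 - A^-16
Summing the groups: <K> = -A^20 + A^16 - 2*A^12 + 3*A^8 - 3*A^4 + 4 - 2*A^-4 + 2*A^-8 - A^-12
Normalise by the writhe: (-A^3)^(-w) = (-A^3)^(4) = A^12, so f(A) = A^12 * <K> = -A^32 + A^28 - 2*A^24 + 3*A^20 - 3*A^16 + 4*A^12 - 2*A^8 + 2*A^4 - 1.
Substitute A = t^(-1/4), i.e. A^e → t^(-e/4): V(t) = -1 + 2*t^-1 - 2*t^-2 + 4*t^-3 - 3*t^-4 + 3*t^-5 - 2*t^-6 + t^-7 - t^-8

Answer: -1 + 2*t^-1 - 2*t^-2 + 4*t^-3 - 3*t^-4 + 3*t^-5 - 2*t^-6 + t^-7 - t^-8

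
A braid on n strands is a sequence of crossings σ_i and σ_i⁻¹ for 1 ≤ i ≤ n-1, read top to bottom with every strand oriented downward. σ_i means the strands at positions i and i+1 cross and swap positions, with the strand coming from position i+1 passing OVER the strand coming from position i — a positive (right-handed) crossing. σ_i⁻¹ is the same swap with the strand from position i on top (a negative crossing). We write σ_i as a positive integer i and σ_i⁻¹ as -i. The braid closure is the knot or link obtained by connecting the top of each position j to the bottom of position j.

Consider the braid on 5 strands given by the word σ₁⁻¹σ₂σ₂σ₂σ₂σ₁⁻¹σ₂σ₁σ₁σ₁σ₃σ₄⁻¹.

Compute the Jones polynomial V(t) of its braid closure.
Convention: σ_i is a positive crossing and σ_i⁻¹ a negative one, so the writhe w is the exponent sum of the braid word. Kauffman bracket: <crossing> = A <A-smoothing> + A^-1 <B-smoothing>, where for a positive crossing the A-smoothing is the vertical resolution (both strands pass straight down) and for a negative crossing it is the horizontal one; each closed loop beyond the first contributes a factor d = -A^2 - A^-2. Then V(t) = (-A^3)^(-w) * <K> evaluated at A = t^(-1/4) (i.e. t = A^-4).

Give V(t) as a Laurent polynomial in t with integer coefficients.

-t^9 + t^8 - 2*t^7 + 3*t^6 - 2*t^5 + 2*t^4 - t^3 + t^2

Derivation:
The presented braid s1^-1 s2 s2 s2 s2 s1^-1 s2 s1 s1 s1 s3 s4^-1 on 5 strands reduces by inverse Markov moves (closure unchanged at each step):
  Destabilize: the word has the form β·s4^-1 where s4^-1 occurs only as the final letter (β ∈ B_4); drop it and the last strand → 4 strands.
  Destabilize: the word has the form β·s3 where s3 occurs only as the final letter (β ∈ B_3); drop it and the last strand → 3 strands.
  Deconjugate: the word is γ·β·γ⁻¹ with γ = s1^-1 (prefix) and γ⁻¹ = s1 (suffix); strip both.
Reduced to β = s2 s2 s2 s2 s1^-1 s2 s1 s1 on 3 strands, 8 crossings.
Compute on β:
Braid: s2 s2 s2 s2 s1^-1 s2 s1 s1 on 3 strands, 8 crossings.
Writhe w = (#positive) - (#negative) = 7 - 1 = 6.
State-sum expansion of <K>. There are 2^8 = 256 states.
Smooth each crossing (0=||, 1=⌣⌢); contribution A^(Σ sign_k(1-2s_k)) * d^(L-1).
Tabulate the states by total A-exponent and number of loops L (A-exp: L × count):
  A^8: L=2 ×1
  A^6: L=1 ×5, L=3 ×3
  A^4: L=2 ×27, L=4 ×1
  A^2: L=1 ×18, L=3 ×38
  A^0: L=2 ×41, L=4 ×29
  A^-2: L=3 ×44, L=5 ×12
  A^-4: L=4 ×26, L=6 ×2
  A^-6: L=5 ×8
  A^-8: L=6 ×1
Each group contributes A^e * Σ count * d^(L-1):
Powers of d = -A^2 - A^-2: d^2 = A^4 + 2 + A^-4; d^3 = -A^6 - 3*A^2 - 3*A^-2 - A^-6; d^4 = A^8 + 4*A^4 + 6 + 4*A^-4 + A^-8; d^5 = -A^10 - 5*A^6 - 10*A^2 - 10*A^-2 - 5*A^-6 - A^-10.
  A^8 * (d) = -A^10 - A^6
  A^6 * (5 + 3*d^2) = 3*A^10 + 11*A^6 + 3*A^2
  A^4 * (27*d + d^3) = -A^10 - 30*A^6 - 30*A^2 - A^-2
  A^2 * (18 + 38*d^2) = 38*A^6 + 94*A^2 + 38*A^-2
  A^0 * (41*d + 29*d^3) = -29*A^6 - 128*A^2 - 128*A^-2 - 29*A^-6
  A^-2 * (44*d^2 + 12*d^4) = 12*A^6 + 92*A^2 + 160*A^-2 + 92*A^-6 + 12*A^-10
  A^-4 * (26*d^3 + 2*d^5) = -2*A^6 - 36*A^2 - 98*A^-2 - 98*A^-6 - 36*A^-10 - 2*A^-14
  A^-6 * (8*d^4) = 8*A^2 + 32*A^-2 + 48*A^-6 + 32*A^-10 + 8*A^-14
  A^-8 * (d^5) = -A^2 - 5*A^-2 - 10*A^-6 - 10*A^-10 - 5*A^-14 - A^-18
Summing the groups: <K> = A^10 - A^6 + 2*A^2 - 2*A^-2 + 3*A^-6 - 2*A^-10 + A^-14 - A^-18
Normalise by the writhe: (-A^3)^(-w) = (-A^3)^(-6) = A^-18, so f(A) = A^-18 * <K> = A^-8 - A^-12 + 2*A^-16 - 2*A^-20 + 3*A^-24 - 2*A^-28 + A^-32 - A^-36.
Substitute A = t^(-1/4), i.e. A^e → t^(-e/4): V(t) = -t^9 + t^8 - 2*t^7 + 3*t^6 - 2*t^5 + 2*t^4 - t^3 + t^2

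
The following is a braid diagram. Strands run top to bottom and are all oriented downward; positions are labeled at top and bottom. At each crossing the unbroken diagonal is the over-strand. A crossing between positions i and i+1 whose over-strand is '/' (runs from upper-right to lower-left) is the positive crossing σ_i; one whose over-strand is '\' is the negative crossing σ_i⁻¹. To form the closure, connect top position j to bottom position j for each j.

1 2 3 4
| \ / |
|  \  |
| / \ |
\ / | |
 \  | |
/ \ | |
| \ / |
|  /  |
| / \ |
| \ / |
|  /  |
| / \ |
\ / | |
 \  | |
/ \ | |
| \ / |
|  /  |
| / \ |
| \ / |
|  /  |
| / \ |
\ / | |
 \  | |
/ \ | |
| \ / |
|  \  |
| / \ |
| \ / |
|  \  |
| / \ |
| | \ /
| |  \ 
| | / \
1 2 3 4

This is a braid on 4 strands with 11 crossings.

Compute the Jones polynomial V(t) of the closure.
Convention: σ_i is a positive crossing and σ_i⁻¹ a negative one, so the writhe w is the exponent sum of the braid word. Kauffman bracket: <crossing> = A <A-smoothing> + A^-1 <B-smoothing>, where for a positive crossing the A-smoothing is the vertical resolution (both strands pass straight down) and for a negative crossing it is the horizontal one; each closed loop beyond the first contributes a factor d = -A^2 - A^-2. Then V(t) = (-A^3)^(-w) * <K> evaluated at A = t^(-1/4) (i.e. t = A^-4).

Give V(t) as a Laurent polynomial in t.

Reading the diagram top to bottom ('/'-over between positions i,i+1 = s_i, '\'-over = s_i^-1): braid word = s2^-1 s1^-1 s2 s2 s1^-1 s2 s2 s1^-1 s2^-1 s2^-1 s3^-1.
The presented braid s2^-1 s1^-1 s2 s2 s1^-1 s2 s2 s1^-1 s2^-1 s2^-1 s3^-1 on 4 strands reduces by inverse Markov moves (closure unchanged at each step):
  Destabilize: the word has the form β·s3^-1 where s3^-1 occurs only as the final letter (β ∈ B_3); drop it and the last strand → 3 strands.
Reduced to β = s2^-1 s1^-1 s2 s2 s1^-1 s2 s2 s1^-1 s2^-1 s2^-1 on 3 strands, 10 crossings.
Compute on β:
Braid: s2^-1 s1^-1 s2 s2 s1^-1 s2 s2 s1^-1 s2^-1 s2^-1 on 3 strands, 10 crossings.
Writhe w = (#positive) - (#negative) = 4 - 6 = -2.
Enumerate smoothing states for the bracket polynomial. There are 2^10 = 1024 states.
For each crossing: s=0 is the vertical smoothing, s=1 horizontal. Crossing k contributes A^(sign_k * (1 - 2*s_k)); loop factor d = -A^2 - A^-2.
Tabulate the states by total A-exponent and number of loops L (A-exp: L × count):
  A^10: L=5 ×1
  A^8: L=4 ×10
  A^6: L=3 ×39, L=5 ×6
  A^4: L=2 ×66, L=4 ×52, L=6 ×2
  A^2: L=1 ×45, L=3 ×124, L=5 ×41
  A^0: L=2 ×118, L=4 ×113, L=6 ×21
  A^-2: L=1 ×20, L=3 ×120, L=5 ×63, L=7 ×7
  A^-4: L=2 ×30, L=4 ×68, L=6 ×21, L=8 ×1
  A^-6: L=3 ×20, L=5 ×22, L=7 ×3
  A^-8: L=4 ×7, L=6 ×3
  A^-10: L=5 ×1
Each group contributes A^e * Σ count * d^(L-1):
Powers of d = -A^2 - A^-2: d^2 = A^4 + 2 + A^-4; d^3 = -A^6 - 3*A^2 - 3*A^-2 - A^-6; d^4 = A^8 + 4*A^4 + 6 + 4*A^-4 + A^-8; d^5 = -A^10 - 5*A^6 - 10*A^2 - 10*A^-2 - 5*A^-6 - A^-10; d^6 = A^12 + 6*A^8 + 15*A^4 + 20 + 15*A^-4 + 6*A^-8 + A^-12; d^7 = -A^14 - 7*A^10 - 21*A^6 - 35*A^2 - 35*A^-2 - 21*A^-6 - 7*A^-10 - A^-14.
  A^10 * (d^4) = A^18 + 4*A^14 + 6*A^10 + 4*A^6 + A^2
  A^8 * (10*d^3) = -10*A^14 - 30*A^10 - 30*A^6 - 10*A^2
  A^6 * (39*d^2 + 6*d^4) = 6*A^14 + 63*A^10 + 114*A^6 + 63*A^2 + 6*A^-2
  A^4 * (66*d + 52*d^3 + 2*d^5) = -2*A^14 - 62*A^10 - 242*A^6 - 242*A^2 - 62*A^-2 - 2*A^-6
  A^2 * (45 + 124*d^2 + 41*d^4) = 41*A^10 + 288*A^6 + 539*A^2 + 288*A^-2 + 41*A^-6
  A^0 * (118*d + 113*d^3 + 21*d^5) = -21*A^10 - 218*A^6 - 667*A^2 - 667*A^-2 - 218*A^-6 - 21*A^-10
  A^-2 * (20 + 120*d^2 + 63*d^4 + 7*d^6) = 7*A^10 + 105*A^6 + 477*A^2 + 778*A^-2 + 477*A^-6 + 105*A^-10 + 7*A^-14
  A^-4 * (30*d + 68*d^3 + 21*d^5 + d^7) = -A^10 - 28*A^6 - 194*A^2 - 479*A^-2 - 479*A^-6 - 194*A^-10 - 28*A^-14 - A^-18
  A^-6 * (20*d^2 + 22*d^4 + 3*d^6) = 3*A^6 + 40*A^2 + 153*A^-2 + 232*A^-6 + 153*A^-10 + 40*A^-14 + 3*A^-18
  A^-8 * (7*d^3 + 3*d^5) = -3*A^2 - 22*A^-2 - 51*A^-6 - 51*A^-10 - 22*A^-14 - 3*A^-18
  A^-10 * (d^4) = A^-2 + 4*A^-6 + 6*A^-10 + 4*A^-14 + A^-18
Summing the groups: <K> = A^18 - 2*A^14 + 3*A^10 - 4*A^6 + 4*A^2 - 4*A^-2 + 4*A^-6 - 2*A^-10 + A^-14
Normalise by the writhe: (-A^3)^(-w) = (-A^3)^(2) = A^6, so f(A) = A^6 * <K> = A^24 - 2*A^20 + 3*A^16 - 4*A^12 + 4*A^8 - 4*A^4 + 4 - 2*A^-4 + A^-8.
Substitute A = t^(-1/4), i.e. A^e → t^(-e/4): V(t) = t^2 - 2*t + 4 - 4*t^-1 + 4*t^-2 - 4*t^-3 + 3*t^-4 - 2*t^-5 + t^-6

Answer: t^2 - 2*t + 4 - 4*t^-1 + 4*t^-2 - 4*t^-3 + 3*t^-4 - 2*t^-5 + t^-6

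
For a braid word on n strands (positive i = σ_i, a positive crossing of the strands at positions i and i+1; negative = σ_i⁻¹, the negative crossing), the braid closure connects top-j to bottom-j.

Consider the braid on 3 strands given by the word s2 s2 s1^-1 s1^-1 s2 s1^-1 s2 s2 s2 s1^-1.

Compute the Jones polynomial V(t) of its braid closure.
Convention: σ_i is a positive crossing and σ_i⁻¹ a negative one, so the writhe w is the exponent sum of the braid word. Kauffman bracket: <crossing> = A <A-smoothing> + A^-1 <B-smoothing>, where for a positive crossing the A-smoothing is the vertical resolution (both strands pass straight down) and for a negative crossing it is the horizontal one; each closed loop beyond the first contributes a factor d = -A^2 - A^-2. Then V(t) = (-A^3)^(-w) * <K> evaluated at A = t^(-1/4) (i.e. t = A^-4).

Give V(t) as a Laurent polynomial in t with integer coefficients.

Braid: s2 s2 s1^-1 s1^-1 s2 s1^-1 s2 s2 s2 s1^-1 on 3 strands, 10 crossings.
Writhe w = (#positive) - (#negative) = 6 - 4 = 2.
Enumerate smoothing states for the bracket polynomial. There are 2^10 = 1024 states.
Smooth each crossing (0=||, 1=⌣⌢); contribution A^(Σ sign_k(1-2s_k)) * d^(L-1).
Tabulate the states by total A-exponent and number of loops L (A-exp: L × count):
  A^10: L=5 ×1
  A^8: L=4 ×10
  A^6: L=3 ×41, L=5 ×4
  A^4: L=2 ×81, L=4 ×38, L=6 ×1
  A^2: L=1 ×71, L=3 ×117, L=5 ×22
  A^0: L=2 ×154, L=4 ×91, L=6 ×7
  A^-2: L=3 ×168, L=5 ×41, L=7 ×1
  A^-4: L=4 ×110, L=6 ×10
  A^-6: L=5 ×44, L=7 ×1
  A^-8: L=6 ×10
  A^-10: L=7 ×1
Each group contributes A^e * Σ count * d^(L-1):
Powers of d = -A^2 - A^-2: d^2 = A^4 + 2 + A^-4; d^3 = -A^6 - 3*A^2 - 3*A^-2 - A^-6; d^4 = A^8 + 4*A^4 + 6 + 4*A^-4 + A^-8; d^5 = -A^10 - 5*A^6 - 10*A^2 - 10*A^-2 - 5*A^-6 - A^-10; d^6 = A^12 + 6*A^8 + 15*A^4 + 20 + 15*A^-4 + 6*A^-8 + A^-12.
  A^10 * (d^4) = A^18 + 4*A^14 + 6*A^10 + 4*A^6 + A^2
  A^8 * (10*d^3) = -10*A^14 - 30*A^10 - 30*A^6 - 10*A^2
  A^6 * (41*d^2 + 4*d^4) = 4*A^14 + 57*A^10 + 106*A^6 + 57*A^2 + 4*A^-2
  A^4 * (81*d + 38*d^3 + d^5) = -A^14 - 43*A^10 - 205*A^6 - 205*A^2 - 43*A^-2 - A^-6
  A^2 * (71 + 117*d^2 + 22*d^4) = 22*A^10 + 205*A^6 + 437*A^2 + 205*A^-2 + 22*A^-6
  A^0 * (154*d + 91*d^3 + 7*d^5) = -7*A^10 - 126*A^6 - 497*A^2 - 497*A^-2 - 126*A^-6 - 7*A^-10
  A^-2 * (168*d^2 + 41*d^4 + d^6) = A^10 + 47*A^6 + 347*A^2 + 602*A^-2 + 347*A^-6 + 47*A^-10 + A^-14
  A^-4 * (110*d^3 + 10*d^5) = -10*A^6 - 160*A^2 - 430*A^-2 - 430*A^-6 - 160*A^-10 - 10*A^-14
  A^-6 * (44*d^4 + d^6) = A^6 + 50*A^2 + 191*A^-2 + 284*A^-6 + 191*A^-10 + 50*A^-14 + A^-18
  A^-8 * (10*d^5) = -10*A^2 - 50*A^-2 - 100*A^-6 - 100*A^-10 - 50*A^-14 - 10*A^-18
  A^-10 * (d^6) = A^2 + 6*A^-2 + 15*A^-6 + 20*A^-10 + 15*A^-14 + 6*A^-18 + A^-22
Summing the groups: <K> = A^18 - 3*A^14 + 6*A^10 - 8*A^6 + 11*A^2 - 12*A^-2 + 11*A^-6 - 9*A^-10 + 6*A^-14 - 3*A^-18 + A^-22
Normalise by the writhe: (-A^3)^(-w) = (-A^3)^(-2) = A^-6, so f(A) = A^-6 * <K> = A^12 - 3*A^8 + 6*A^4 - 8 + 11*A^-4 - 12*A^-8 + 11*A^-12 - 9*A^-16 + 6*A^-20 - 3*A^-24 + A^-28.
Substitute A = t^(-1/4), i.e. A^e → t^(-e/4): V(t) = t^7 - 3*t^6 + 6*t^5 - 9*t^4 + 11*t^3 - 12*t^2 + 11*t - 8 + 6*t^-1 - 3*t^-2 + t^-3

Answer: t^7 - 3*t^6 + 6*t^5 - 9*t^4 + 11*t^3 - 12*t^2 + 11*t - 8 + 6*t^-1 - 3*t^-2 + t^-3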